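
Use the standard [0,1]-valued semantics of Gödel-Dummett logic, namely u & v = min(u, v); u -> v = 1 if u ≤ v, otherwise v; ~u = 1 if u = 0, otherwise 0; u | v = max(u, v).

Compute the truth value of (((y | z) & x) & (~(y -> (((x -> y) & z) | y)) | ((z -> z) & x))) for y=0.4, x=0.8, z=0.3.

(y | z) = max(0.4, 0.3) = 0.4
((y | z) & x) = min(0.4, 0.8) = 0.4
(x -> y): 0.8 > 0.4, so result = 0.4
((x -> y) & z) = min(0.4, 0.3) = 0.3
(((x -> y) & z) | y) = max(0.3, 0.4) = 0.4
(y -> (((x -> y) & z) | y)): 0.4 ≤ 0.4, so result = 1
~(y -> (((x -> y) & z) | y)): Gödel ¬ of 1 = 0 (operand ≠ 0)
(z -> z): 0.3 ≤ 0.3, so result = 1
((z -> z) & x) = min(1, 0.8) = 0.8
(~(y -> (((x -> y) & z) | y)) | ((z -> z) & x)) = max(0, 0.8) = 0.8
(((y | z) & x) & (~(y -> (((x -> y) & z) | y)) | ((z -> z) & x))) = min(0.4, 0.8) = 0.4

0.40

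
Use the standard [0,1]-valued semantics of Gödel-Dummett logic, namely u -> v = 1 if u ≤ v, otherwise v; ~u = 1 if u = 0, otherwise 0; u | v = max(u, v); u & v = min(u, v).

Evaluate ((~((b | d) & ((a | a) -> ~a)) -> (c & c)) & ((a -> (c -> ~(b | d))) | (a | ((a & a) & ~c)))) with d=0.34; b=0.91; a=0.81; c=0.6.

0.60

(b | d) = max(0.91, 0.34) = 0.91
(a | a) = max(0.81, 0.81) = 0.81
~a: Gödel ¬ of 0.81 = 0 (operand ≠ 0)
((a | a) -> ~a): 0.81 > 0, so result = 0
((b | d) & ((a | a) -> ~a)) = min(0.91, 0) = 0
~((b | d) & ((a | a) -> ~a)): Gödel ¬ of 0 = 1 (operand is 0)
(c & c) = min(0.6, 0.6) = 0.6
(~((b | d) & ((a | a) -> ~a)) -> (c & c)): 1 > 0.6, so result = 0.6
(b | d) = max(0.91, 0.34) = 0.91
~(b | d): Gödel ¬ of 0.91 = 0 (operand ≠ 0)
(c -> ~(b | d)): 0.6 > 0, so result = 0
(a -> (c -> ~(b | d))): 0.81 > 0, so result = 0
(a & a) = min(0.81, 0.81) = 0.81
~c: Gödel ¬ of 0.6 = 0 (operand ≠ 0)
((a & a) & ~c) = min(0.81, 0) = 0
(a | ((a & a) & ~c)) = max(0.81, 0) = 0.81
((a -> (c -> ~(b | d))) | (a | ((a & a) & ~c))) = max(0, 0.81) = 0.81
((~((b | d) & ((a | a) -> ~a)) -> (c & c)) & ((a -> (c -> ~(b | d))) | (a | ((a & a) & ~c)))) = min(0.6, 0.81) = 0.6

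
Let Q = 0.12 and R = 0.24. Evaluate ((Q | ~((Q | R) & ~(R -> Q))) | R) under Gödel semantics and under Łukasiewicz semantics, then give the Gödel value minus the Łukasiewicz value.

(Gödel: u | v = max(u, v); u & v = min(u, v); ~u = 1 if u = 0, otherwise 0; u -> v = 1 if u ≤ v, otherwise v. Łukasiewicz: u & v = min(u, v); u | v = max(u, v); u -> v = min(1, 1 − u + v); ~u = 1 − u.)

Gödel evaluation:
  (Q | R) = max(0.12, 0.24) = 0.24
  (R -> Q): 0.24 > 0.12, so result = 0.12
  ~(R -> Q): Gödel ¬ of 0.12 = 0 (operand ≠ 0)
  ((Q | R) & ~(R -> Q)) = min(0.24, 0) = 0
  ~((Q | R) & ~(R -> Q)): Gödel ¬ of 0 = 1 (operand is 0)
  (Q | ~((Q | R) & ~(R -> Q))) = max(0.12, 1) = 1
  ((Q | ~((Q | R) & ~(R -> Q))) | R) = max(1, 0.24) = 1
  Gödel value = 1
Łukasiewicz evaluation:
  (Q | R) = max(0.12, 0.24) = 0.24
  (R -> Q): min(1, 1 − 0.24 + 0.12) = 0.88
  ~(R -> Q): Łukasiewicz ¬ gives 1 − 0.88 = 0.12
  ((Q | R) & ~(R -> Q)) = min(0.24, 0.12) = 0.12
  ~((Q | R) & ~(R -> Q)): Łukasiewicz ¬ gives 1 − 0.12 = 0.88
  (Q | ~((Q | R) & ~(R -> Q))) = max(0.12, 0.88) = 0.88
  ((Q | ~((Q | R) & ~(R -> Q))) | R) = max(0.88, 0.24) = 0.88
  Łukasiewicz value = 0.88
Difference: 1 − 0.88 = 0.12

0.12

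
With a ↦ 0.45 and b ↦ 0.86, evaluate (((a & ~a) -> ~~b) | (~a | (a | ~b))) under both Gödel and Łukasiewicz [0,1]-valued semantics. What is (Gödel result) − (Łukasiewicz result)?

0.00

Gödel evaluation:
  ~a: Gödel ¬ of 0.45 = 0 (operand ≠ 0)
  (a & ~a) = min(0.45, 0) = 0
  ~b: Gödel ¬ of 0.86 = 0 (operand ≠ 0)
  ~~b: Gödel ¬ of 0 = 1 (operand is 0)
  ((a & ~a) -> ~~b): 0 ≤ 1, so result = 1
  ~a: Gödel ¬ of 0.45 = 0 (operand ≠ 0)
  ~b: Gödel ¬ of 0.86 = 0 (operand ≠ 0)
  (a | ~b) = max(0.45, 0) = 0.45
  (~a | (a | ~b)) = max(0, 0.45) = 0.45
  (((a & ~a) -> ~~b) | (~a | (a | ~b))) = max(1, 0.45) = 1
  Gödel value = 1
Łukasiewicz evaluation:
  ~a: Łukasiewicz ¬ gives 1 − 0.45 = 0.55
  (a & ~a) = min(0.45, 0.55) = 0.45
  ~b: Łukasiewicz ¬ gives 1 − 0.86 = 0.14
  ~~b: Łukasiewicz ¬ gives 1 − 0.14 = 0.86
  ((a & ~a) -> ~~b): min(1, 1 − 0.45 + 0.86) = 1
  ~a: Łukasiewicz ¬ gives 1 − 0.45 = 0.55
  ~b: Łukasiewicz ¬ gives 1 − 0.86 = 0.14
  (a | ~b) = max(0.45, 0.14) = 0.45
  (~a | (a | ~b)) = max(0.55, 0.45) = 0.55
  (((a & ~a) -> ~~b) | (~a | (a | ~b))) = max(1, 0.55) = 1
  Łukasiewicz value = 1
Difference: 1 − 1 = 0.00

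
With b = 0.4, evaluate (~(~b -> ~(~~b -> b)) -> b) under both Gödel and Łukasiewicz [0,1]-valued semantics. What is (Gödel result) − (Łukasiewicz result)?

Gödel evaluation:
  ~b: Gödel ¬ of 0.4 = 0 (operand ≠ 0)
  ~b: Gödel ¬ of 0.4 = 0 (operand ≠ 0)
  ~~b: Gödel ¬ of 0 = 1 (operand is 0)
  (~~b -> b): 1 > 0.4, so result = 0.4
  ~(~~b -> b): Gödel ¬ of 0.4 = 0 (operand ≠ 0)
  (~b -> ~(~~b -> b)): 0 ≤ 0, so result = 1
  ~(~b -> ~(~~b -> b)): Gödel ¬ of 1 = 0 (operand ≠ 0)
  (~(~b -> ~(~~b -> b)) -> b): 0 ≤ 0.4, so result = 1
  Gödel value = 1
Łukasiewicz evaluation:
  ~b: Łukasiewicz ¬ gives 1 − 0.4 = 0.6
  ~b: Łukasiewicz ¬ gives 1 − 0.4 = 0.6
  ~~b: Łukasiewicz ¬ gives 1 − 0.6 = 0.4
  (~~b -> b): min(1, 1 − 0.4 + 0.4) = 1
  ~(~~b -> b): Łukasiewicz ¬ gives 1 − 1 = 0
  (~b -> ~(~~b -> b)): min(1, 1 − 0.6 + 0) = 0.4
  ~(~b -> ~(~~b -> b)): Łukasiewicz ¬ gives 1 − 0.4 = 0.6
  (~(~b -> ~(~~b -> b)) -> b): min(1, 1 − 0.6 + 0.4) = 0.8
  Łukasiewicz value = 0.8
Difference: 1 − 0.8 = 0.20

0.20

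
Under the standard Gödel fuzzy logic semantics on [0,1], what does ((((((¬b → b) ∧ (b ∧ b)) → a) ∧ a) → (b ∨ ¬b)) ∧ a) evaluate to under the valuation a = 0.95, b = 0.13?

¬b: Gödel ¬ of 0.13 = 0 (operand ≠ 0)
(¬b → b): 0 ≤ 0.13, so result = 1
(b ∧ b) = min(0.13, 0.13) = 0.13
((¬b → b) ∧ (b ∧ b)) = min(1, 0.13) = 0.13
(((¬b → b) ∧ (b ∧ b)) → a): 0.13 ≤ 0.95, so result = 1
((((¬b → b) ∧ (b ∧ b)) → a) ∧ a) = min(1, 0.95) = 0.95
¬b: Gödel ¬ of 0.13 = 0 (operand ≠ 0)
(b ∨ ¬b) = max(0.13, 0) = 0.13
(((((¬b → b) ∧ (b ∧ b)) → a) ∧ a) → (b ∨ ¬b)): 0.95 > 0.13, so result = 0.13
((((((¬b → b) ∧ (b ∧ b)) → a) ∧ a) → (b ∨ ¬b)) ∧ a) = min(0.13, 0.95) = 0.13

0.13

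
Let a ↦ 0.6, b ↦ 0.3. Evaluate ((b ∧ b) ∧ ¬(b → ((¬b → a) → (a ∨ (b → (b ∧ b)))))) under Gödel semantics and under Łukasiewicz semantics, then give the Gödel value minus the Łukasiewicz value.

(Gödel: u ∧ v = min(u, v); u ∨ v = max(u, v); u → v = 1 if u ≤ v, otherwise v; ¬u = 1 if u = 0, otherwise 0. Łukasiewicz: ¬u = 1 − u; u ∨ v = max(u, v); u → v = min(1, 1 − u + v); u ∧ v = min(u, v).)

0.00

Gödel evaluation:
  (b ∧ b) = min(0.3, 0.3) = 0.3
  ¬b: Gödel ¬ of 0.3 = 0 (operand ≠ 0)
  (¬b → a): 0 ≤ 0.6, so result = 1
  (b ∧ b) = min(0.3, 0.3) = 0.3
  (b → (b ∧ b)): 0.3 ≤ 0.3, so result = 1
  (a ∨ (b → (b ∧ b))) = max(0.6, 1) = 1
  ((¬b → a) → (a ∨ (b → (b ∧ b)))): 1 ≤ 1, so result = 1
  (b → ((¬b → a) → (a ∨ (b → (b ∧ b))))): 0.3 ≤ 1, so result = 1
  ¬(b → ((¬b → a) → (a ∨ (b → (b ∧ b))))): Gödel ¬ of 1 = 0 (operand ≠ 0)
  ((b ∧ b) ∧ ¬(b → ((¬b → a) → (a ∨ (b → (b ∧ b)))))) = min(0.3, 0) = 0
  Gödel value = 0
Łukasiewicz evaluation:
  (b ∧ b) = min(0.3, 0.3) = 0.3
  ¬b: Łukasiewicz ¬ gives 1 − 0.3 = 0.7
  (¬b → a): min(1, 1 − 0.7 + 0.6) = 0.9
  (b ∧ b) = min(0.3, 0.3) = 0.3
  (b → (b ∧ b)): min(1, 1 − 0.3 + 0.3) = 1
  (a ∨ (b → (b ∧ b))) = max(0.6, 1) = 1
  ((¬b → a) → (a ∨ (b → (b ∧ b)))): min(1, 1 − 0.9 + 1) = 1
  (b → ((¬b → a) → (a ∨ (b → (b ∧ b))))): min(1, 1 − 0.3 + 1) = 1
  ¬(b → ((¬b → a) → (a ∨ (b → (b ∧ b))))): Łukasiewicz ¬ gives 1 − 1 = 0
  ((b ∧ b) ∧ ¬(b → ((¬b → a) → (a ∨ (b → (b ∧ b)))))) = min(0.3, 0) = 0
  Łukasiewicz value = 0
Difference: 0 − 0 = 0.00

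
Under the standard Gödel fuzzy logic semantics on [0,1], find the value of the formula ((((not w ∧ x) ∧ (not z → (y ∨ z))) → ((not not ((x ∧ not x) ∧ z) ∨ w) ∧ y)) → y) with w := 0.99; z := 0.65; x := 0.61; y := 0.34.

not w: Gödel ¬ of 0.99 = 0 (operand ≠ 0)
(not w ∧ x) = min(0, 0.61) = 0
not z: Gödel ¬ of 0.65 = 0 (operand ≠ 0)
(y ∨ z) = max(0.34, 0.65) = 0.65
(not z → (y ∨ z)): 0 ≤ 0.65, so result = 1
((not w ∧ x) ∧ (not z → (y ∨ z))) = min(0, 1) = 0
not x: Gödel ¬ of 0.61 = 0 (operand ≠ 0)
(x ∧ not x) = min(0.61, 0) = 0
((x ∧ not x) ∧ z) = min(0, 0.65) = 0
not ((x ∧ not x) ∧ z): Gödel ¬ of 0 = 1 (operand is 0)
not not ((x ∧ not x) ∧ z): Gödel ¬ of 1 = 0 (operand ≠ 0)
(not not ((x ∧ not x) ∧ z) ∨ w) = max(0, 0.99) = 0.99
((not not ((x ∧ not x) ∧ z) ∨ w) ∧ y) = min(0.99, 0.34) = 0.34
(((not w ∧ x) ∧ (not z → (y ∨ z))) → ((not not ((x ∧ not x) ∧ z) ∨ w) ∧ y)): 0 ≤ 0.34, so result = 1
((((not w ∧ x) ∧ (not z → (y ∨ z))) → ((not not ((x ∧ not x) ∧ z) ∨ w) ∧ y)) → y): 1 > 0.34, so result = 0.34

0.34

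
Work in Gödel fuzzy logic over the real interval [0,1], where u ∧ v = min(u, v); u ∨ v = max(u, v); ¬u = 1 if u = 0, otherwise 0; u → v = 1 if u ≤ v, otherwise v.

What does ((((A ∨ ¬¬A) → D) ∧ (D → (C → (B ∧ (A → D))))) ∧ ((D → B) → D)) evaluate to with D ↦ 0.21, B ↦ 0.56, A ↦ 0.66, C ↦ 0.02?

¬A: Gödel ¬ of 0.66 = 0 (operand ≠ 0)
¬¬A: Gödel ¬ of 0 = 1 (operand is 0)
(A ∨ ¬¬A) = max(0.66, 1) = 1
((A ∨ ¬¬A) → D): 1 > 0.21, so result = 0.21
(A → D): 0.66 > 0.21, so result = 0.21
(B ∧ (A → D)) = min(0.56, 0.21) = 0.21
(C → (B ∧ (A → D))): 0.02 ≤ 0.21, so result = 1
(D → (C → (B ∧ (A → D)))): 0.21 ≤ 1, so result = 1
(((A ∨ ¬¬A) → D) ∧ (D → (C → (B ∧ (A → D))))) = min(0.21, 1) = 0.21
(D → B): 0.21 ≤ 0.56, so result = 1
((D → B) → D): 1 > 0.21, so result = 0.21
((((A ∨ ¬¬A) → D) ∧ (D → (C → (B ∧ (A → D))))) ∧ ((D → B) → D)) = min(0.21, 0.21) = 0.21

0.21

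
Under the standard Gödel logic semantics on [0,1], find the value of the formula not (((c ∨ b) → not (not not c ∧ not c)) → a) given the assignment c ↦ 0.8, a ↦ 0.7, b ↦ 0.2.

0.00

(c ∨ b) = max(0.8, 0.2) = 0.8
not c: Gödel ¬ of 0.8 = 0 (operand ≠ 0)
not not c: Gödel ¬ of 0 = 1 (operand is 0)
not c: Gödel ¬ of 0.8 = 0 (operand ≠ 0)
(not not c ∧ not c) = min(1, 0) = 0
not (not not c ∧ not c): Gödel ¬ of 0 = 1 (operand is 0)
((c ∨ b) → not (not not c ∧ not c)): 0.8 ≤ 1, so result = 1
(((c ∨ b) → not (not not c ∧ not c)) → a): 1 > 0.7, so result = 0.7
not (((c ∨ b) → not (not not c ∧ not c)) → a): Gödel ¬ of 0.7 = 0 (operand ≠ 0)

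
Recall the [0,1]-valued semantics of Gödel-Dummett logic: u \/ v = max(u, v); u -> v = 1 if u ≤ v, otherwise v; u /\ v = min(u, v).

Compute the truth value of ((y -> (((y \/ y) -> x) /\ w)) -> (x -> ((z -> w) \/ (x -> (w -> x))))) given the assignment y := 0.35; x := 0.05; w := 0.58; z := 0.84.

1.00

(y \/ y) = max(0.35, 0.35) = 0.35
((y \/ y) -> x): 0.35 > 0.05, so result = 0.05
(((y \/ y) -> x) /\ w) = min(0.05, 0.58) = 0.05
(y -> (((y \/ y) -> x) /\ w)): 0.35 > 0.05, so result = 0.05
(z -> w): 0.84 > 0.58, so result = 0.58
(w -> x): 0.58 > 0.05, so result = 0.05
(x -> (w -> x)): 0.05 ≤ 0.05, so result = 1
((z -> w) \/ (x -> (w -> x))) = max(0.58, 1) = 1
(x -> ((z -> w) \/ (x -> (w -> x)))): 0.05 ≤ 1, so result = 1
((y -> (((y \/ y) -> x) /\ w)) -> (x -> ((z -> w) \/ (x -> (w -> x))))): 0.05 ≤ 1, so result = 1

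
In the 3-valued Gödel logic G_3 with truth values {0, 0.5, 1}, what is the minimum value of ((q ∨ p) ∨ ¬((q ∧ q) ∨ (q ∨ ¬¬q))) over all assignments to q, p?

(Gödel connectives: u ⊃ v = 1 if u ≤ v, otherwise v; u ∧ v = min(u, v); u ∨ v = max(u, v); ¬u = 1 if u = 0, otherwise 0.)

The minimum is attained at q = 0.5, p = 0:
  (q ∨ p) = max(0.5, 0) = 0.5
  (q ∧ q) = min(0.5, 0.5) = 0.5
  ¬q: Gödel ¬ of 0.5 = 0 (operand ≠ 0)
  ¬¬q: Gödel ¬ of 0 = 1 (operand is 0)
  (q ∨ ¬¬q) = max(0.5, 1) = 1
  ((q ∧ q) ∨ (q ∨ ¬¬q)) = max(0.5, 1) = 1
  ¬((q ∧ q) ∨ (q ∨ ¬¬q)): Gödel ¬ of 1 = 0 (operand ≠ 0)
  ((q ∨ p) ∨ ¬((q ∧ q) ∨ (q ∨ ¬¬q))) = max(0.5, 0) = 0.5
Checking all 9 assignments confirms none give a value below 0.50.

0.50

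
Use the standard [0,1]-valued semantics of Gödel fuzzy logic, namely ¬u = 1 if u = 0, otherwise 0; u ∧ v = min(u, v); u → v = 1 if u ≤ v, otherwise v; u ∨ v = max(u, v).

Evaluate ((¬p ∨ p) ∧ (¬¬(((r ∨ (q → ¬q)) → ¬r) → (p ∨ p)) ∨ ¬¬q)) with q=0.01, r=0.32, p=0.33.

¬p: Gödel ¬ of 0.33 = 0 (operand ≠ 0)
(¬p ∨ p) = max(0, 0.33) = 0.33
¬q: Gödel ¬ of 0.01 = 0 (operand ≠ 0)
(q → ¬q): 0.01 > 0, so result = 0
(r ∨ (q → ¬q)) = max(0.32, 0) = 0.32
¬r: Gödel ¬ of 0.32 = 0 (operand ≠ 0)
((r ∨ (q → ¬q)) → ¬r): 0.32 > 0, so result = 0
(p ∨ p) = max(0.33, 0.33) = 0.33
(((r ∨ (q → ¬q)) → ¬r) → (p ∨ p)): 0 ≤ 0.33, so result = 1
¬(((r ∨ (q → ¬q)) → ¬r) → (p ∨ p)): Gödel ¬ of 1 = 0 (operand ≠ 0)
¬¬(((r ∨ (q → ¬q)) → ¬r) → (p ∨ p)): Gödel ¬ of 0 = 1 (operand is 0)
¬q: Gödel ¬ of 0.01 = 0 (operand ≠ 0)
¬¬q: Gödel ¬ of 0 = 1 (operand is 0)
(¬¬(((r ∨ (q → ¬q)) → ¬r) → (p ∨ p)) ∨ ¬¬q) = max(1, 1) = 1
((¬p ∨ p) ∧ (¬¬(((r ∨ (q → ¬q)) → ¬r) → (p ∨ p)) ∨ ¬¬q)) = min(0.33, 1) = 0.33

0.33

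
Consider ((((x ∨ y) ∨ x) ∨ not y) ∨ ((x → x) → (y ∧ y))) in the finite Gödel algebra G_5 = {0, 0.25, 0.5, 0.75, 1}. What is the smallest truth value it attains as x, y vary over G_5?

0.25

The minimum is attained at x = 0, y = 0.25:
  (x ∨ y) = max(0, 0.25) = 0.25
  ((x ∨ y) ∨ x) = max(0.25, 0) = 0.25
  not y: Gödel ¬ of 0.25 = 0 (operand ≠ 0)
  (((x ∨ y) ∨ x) ∨ not y) = max(0.25, 0) = 0.25
  (x → x): 0 ≤ 0, so result = 1
  (y ∧ y) = min(0.25, 0.25) = 0.25
  ((x → x) → (y ∧ y)): 1 > 0.25, so result = 0.25
  ((((x ∨ y) ∨ x) ∨ not y) ∨ ((x → x) → (y ∧ y))) = max(0.25, 0.25) = 0.25
Checking all 25 assignments confirms none give a value below 0.25.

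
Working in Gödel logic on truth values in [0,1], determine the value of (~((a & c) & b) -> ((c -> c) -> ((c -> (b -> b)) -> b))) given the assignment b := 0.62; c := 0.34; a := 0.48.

(a & c) = min(0.48, 0.34) = 0.34
((a & c) & b) = min(0.34, 0.62) = 0.34
~((a & c) & b): Gödel ¬ of 0.34 = 0 (operand ≠ 0)
(c -> c): 0.34 ≤ 0.34, so result = 1
(b -> b): 0.62 ≤ 0.62, so result = 1
(c -> (b -> b)): 0.34 ≤ 1, so result = 1
((c -> (b -> b)) -> b): 1 > 0.62, so result = 0.62
((c -> c) -> ((c -> (b -> b)) -> b)): 1 > 0.62, so result = 0.62
(~((a & c) & b) -> ((c -> c) -> ((c -> (b -> b)) -> b))): 0 ≤ 0.62, so result = 1

1.00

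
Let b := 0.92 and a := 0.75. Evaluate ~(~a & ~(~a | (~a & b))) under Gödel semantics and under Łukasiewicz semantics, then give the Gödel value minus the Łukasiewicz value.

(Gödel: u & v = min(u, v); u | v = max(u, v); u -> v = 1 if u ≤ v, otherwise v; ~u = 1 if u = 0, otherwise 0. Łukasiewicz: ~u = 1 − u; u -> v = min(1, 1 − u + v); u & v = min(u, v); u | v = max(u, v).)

0.25

Gödel evaluation:
  ~a: Gödel ¬ of 0.75 = 0 (operand ≠ 0)
  ~a: Gödel ¬ of 0.75 = 0 (operand ≠ 0)
  ~a: Gödel ¬ of 0.75 = 0 (operand ≠ 0)
  (~a & b) = min(0, 0.92) = 0
  (~a | (~a & b)) = max(0, 0) = 0
  ~(~a | (~a & b)): Gödel ¬ of 0 = 1 (operand is 0)
  (~a & ~(~a | (~a & b))) = min(0, 1) = 0
  ~(~a & ~(~a | (~a & b))): Gödel ¬ of 0 = 1 (operand is 0)
  Gödel value = 1
Łukasiewicz evaluation:
  ~a: Łukasiewicz ¬ gives 1 − 0.75 = 0.25
  ~a: Łukasiewicz ¬ gives 1 − 0.75 = 0.25
  ~a: Łukasiewicz ¬ gives 1 − 0.75 = 0.25
  (~a & b) = min(0.25, 0.92) = 0.25
  (~a | (~a & b)) = max(0.25, 0.25) = 0.25
  ~(~a | (~a & b)): Łukasiewicz ¬ gives 1 − 0.25 = 0.75
  (~a & ~(~a | (~a & b))) = min(0.25, 0.75) = 0.25
  ~(~a & ~(~a | (~a & b))): Łukasiewicz ¬ gives 1 − 0.25 = 0.75
  Łukasiewicz value = 0.75
Difference: 1 − 0.75 = 0.25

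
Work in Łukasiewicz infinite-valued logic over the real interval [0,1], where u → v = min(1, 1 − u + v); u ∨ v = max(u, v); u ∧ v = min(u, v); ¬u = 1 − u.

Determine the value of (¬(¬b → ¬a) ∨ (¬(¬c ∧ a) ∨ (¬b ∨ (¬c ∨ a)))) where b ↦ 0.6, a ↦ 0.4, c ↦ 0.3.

0.70

¬b: Łukasiewicz ¬ gives 1 − 0.6 = 0.4
¬a: Łukasiewicz ¬ gives 1 − 0.4 = 0.6
(¬b → ¬a): min(1, 1 − 0.4 + 0.6) = 1
¬(¬b → ¬a): Łukasiewicz ¬ gives 1 − 1 = 0
¬c: Łukasiewicz ¬ gives 1 − 0.3 = 0.7
(¬c ∧ a) = min(0.7, 0.4) = 0.4
¬(¬c ∧ a): Łukasiewicz ¬ gives 1 − 0.4 = 0.6
¬b: Łukasiewicz ¬ gives 1 − 0.6 = 0.4
¬c: Łukasiewicz ¬ gives 1 − 0.3 = 0.7
(¬c ∨ a) = max(0.7, 0.4) = 0.7
(¬b ∨ (¬c ∨ a)) = max(0.4, 0.7) = 0.7
(¬(¬c ∧ a) ∨ (¬b ∨ (¬c ∨ a))) = max(0.6, 0.7) = 0.7
(¬(¬b → ¬a) ∨ (¬(¬c ∧ a) ∨ (¬b ∨ (¬c ∨ a)))) = max(0, 0.7) = 0.7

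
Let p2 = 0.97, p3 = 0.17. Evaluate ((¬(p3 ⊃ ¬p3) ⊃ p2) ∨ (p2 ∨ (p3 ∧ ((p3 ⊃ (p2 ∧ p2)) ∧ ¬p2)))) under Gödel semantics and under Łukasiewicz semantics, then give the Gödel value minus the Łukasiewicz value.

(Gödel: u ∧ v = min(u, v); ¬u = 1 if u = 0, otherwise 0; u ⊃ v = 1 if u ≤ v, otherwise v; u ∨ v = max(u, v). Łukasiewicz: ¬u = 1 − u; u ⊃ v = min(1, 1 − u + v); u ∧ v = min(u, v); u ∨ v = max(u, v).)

Gödel evaluation:
  ¬p3: Gödel ¬ of 0.17 = 0 (operand ≠ 0)
  (p3 ⊃ ¬p3): 0.17 > 0, so result = 0
  ¬(p3 ⊃ ¬p3): Gödel ¬ of 0 = 1 (operand is 0)
  (¬(p3 ⊃ ¬p3) ⊃ p2): 1 > 0.97, so result = 0.97
  (p2 ∧ p2) = min(0.97, 0.97) = 0.97
  (p3 ⊃ (p2 ∧ p2)): 0.17 ≤ 0.97, so result = 1
  ¬p2: Gödel ¬ of 0.97 = 0 (operand ≠ 0)
  ((p3 ⊃ (p2 ∧ p2)) ∧ ¬p2) = min(1, 0) = 0
  (p3 ∧ ((p3 ⊃ (p2 ∧ p2)) ∧ ¬p2)) = min(0.17, 0) = 0
  (p2 ∨ (p3 ∧ ((p3 ⊃ (p2 ∧ p2)) ∧ ¬p2))) = max(0.97, 0) = 0.97
  ((¬(p3 ⊃ ¬p3) ⊃ p2) ∨ (p2 ∨ (p3 ∧ ((p3 ⊃ (p2 ∧ p2)) ∧ ¬p2)))) = max(0.97, 0.97) = 0.97
  Gödel value = 0.97
Łukasiewicz evaluation:
  ¬p3: Łukasiewicz ¬ gives 1 − 0.17 = 0.83
  (p3 ⊃ ¬p3): min(1, 1 − 0.17 + 0.83) = 1
  ¬(p3 ⊃ ¬p3): Łukasiewicz ¬ gives 1 − 1 = 0
  (¬(p3 ⊃ ¬p3) ⊃ p2): min(1, 1 − 0 + 0.97) = 1
  (p2 ∧ p2) = min(0.97, 0.97) = 0.97
  (p3 ⊃ (p2 ∧ p2)): min(1, 1 − 0.17 + 0.97) = 1
  ¬p2: Łukasiewicz ¬ gives 1 − 0.97 = 0.03
  ((p3 ⊃ (p2 ∧ p2)) ∧ ¬p2) = min(1, 0.03) = 0.03
  (p3 ∧ ((p3 ⊃ (p2 ∧ p2)) ∧ ¬p2)) = min(0.17, 0.03) = 0.03
  (p2 ∨ (p3 ∧ ((p3 ⊃ (p2 ∧ p2)) ∧ ¬p2))) = max(0.97, 0.03) = 0.97
  ((¬(p3 ⊃ ¬p3) ⊃ p2) ∨ (p2 ∨ (p3 ∧ ((p3 ⊃ (p2 ∧ p2)) ∧ ¬p2)))) = max(1, 0.97) = 1
  Łukasiewicz value = 1
Difference: 0.97 − 1 = -0.03

-0.03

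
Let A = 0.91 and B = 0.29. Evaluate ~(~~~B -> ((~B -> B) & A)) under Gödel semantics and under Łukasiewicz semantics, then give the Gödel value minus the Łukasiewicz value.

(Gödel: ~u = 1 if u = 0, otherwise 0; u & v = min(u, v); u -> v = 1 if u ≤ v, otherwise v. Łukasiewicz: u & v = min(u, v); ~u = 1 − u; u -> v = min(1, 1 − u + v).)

-0.13

Gödel evaluation:
  ~B: Gödel ¬ of 0.29 = 0 (operand ≠ 0)
  ~~B: Gödel ¬ of 0 = 1 (operand is 0)
  ~~~B: Gödel ¬ of 1 = 0 (operand ≠ 0)
  ~B: Gödel ¬ of 0.29 = 0 (operand ≠ 0)
  (~B -> B): 0 ≤ 0.29, so result = 1
  ((~B -> B) & A) = min(1, 0.91) = 0.91
  (~~~B -> ((~B -> B) & A)): 0 ≤ 0.91, so result = 1
  ~(~~~B -> ((~B -> B) & A)): Gödel ¬ of 1 = 0 (operand ≠ 0)
  Gödel value = 0
Łukasiewicz evaluation:
  ~B: Łukasiewicz ¬ gives 1 − 0.29 = 0.71
  ~~B: Łukasiewicz ¬ gives 1 − 0.71 = 0.29
  ~~~B: Łukasiewicz ¬ gives 1 − 0.29 = 0.71
  ~B: Łukasiewicz ¬ gives 1 − 0.29 = 0.71
  (~B -> B): min(1, 1 − 0.71 + 0.29) = 0.58
  ((~B -> B) & A) = min(0.58, 0.91) = 0.58
  (~~~B -> ((~B -> B) & A)): min(1, 1 − 0.71 + 0.58) = 0.87
  ~(~~~B -> ((~B -> B) & A)): Łukasiewicz ¬ gives 1 − 0.87 = 0.13
  Łukasiewicz value = 0.13
Difference: 0 − 0.13 = -0.13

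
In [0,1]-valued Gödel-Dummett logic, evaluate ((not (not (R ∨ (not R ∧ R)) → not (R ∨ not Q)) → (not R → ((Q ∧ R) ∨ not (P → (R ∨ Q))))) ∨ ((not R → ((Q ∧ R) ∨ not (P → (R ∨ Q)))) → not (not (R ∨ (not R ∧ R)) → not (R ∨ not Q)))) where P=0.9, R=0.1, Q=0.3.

1.00

not R: Gödel ¬ of 0.1 = 0 (operand ≠ 0)
(not R ∧ R) = min(0, 0.1) = 0
(R ∨ (not R ∧ R)) = max(0.1, 0) = 0.1
not (R ∨ (not R ∧ R)): Gödel ¬ of 0.1 = 0 (operand ≠ 0)
not Q: Gödel ¬ of 0.3 = 0 (operand ≠ 0)
(R ∨ not Q) = max(0.1, 0) = 0.1
not (R ∨ not Q): Gödel ¬ of 0.1 = 0 (operand ≠ 0)
(not (R ∨ (not R ∧ R)) → not (R ∨ not Q)): 0 ≤ 0, so result = 1
not (not (R ∨ (not R ∧ R)) → not (R ∨ not Q)): Gödel ¬ of 1 = 0 (operand ≠ 0)
not R: Gödel ¬ of 0.1 = 0 (operand ≠ 0)
(Q ∧ R) = min(0.3, 0.1) = 0.1
(R ∨ Q) = max(0.1, 0.3) = 0.3
(P → (R ∨ Q)): 0.9 > 0.3, so result = 0.3
not (P → (R ∨ Q)): Gödel ¬ of 0.3 = 0 (operand ≠ 0)
((Q ∧ R) ∨ not (P → (R ∨ Q))) = max(0.1, 0) = 0.1
(not R → ((Q ∧ R) ∨ not (P → (R ∨ Q)))): 0 ≤ 0.1, so result = 1
(not (not (R ∨ (not R ∧ R)) → not (R ∨ not Q)) → (not R → ((Q ∧ R) ∨ not (P → (R ∨ Q))))): 0 ≤ 1, so result = 1
not R: Gödel ¬ of 0.1 = 0 (operand ≠ 0)
(Q ∧ R) = min(0.3, 0.1) = 0.1
(R ∨ Q) = max(0.1, 0.3) = 0.3
(P → (R ∨ Q)): 0.9 > 0.3, so result = 0.3
not (P → (R ∨ Q)): Gödel ¬ of 0.3 = 0 (operand ≠ 0)
((Q ∧ R) ∨ not (P → (R ∨ Q))) = max(0.1, 0) = 0.1
(not R → ((Q ∧ R) ∨ not (P → (R ∨ Q)))): 0 ≤ 0.1, so result = 1
not R: Gödel ¬ of 0.1 = 0 (operand ≠ 0)
(not R ∧ R) = min(0, 0.1) = 0
(R ∨ (not R ∧ R)) = max(0.1, 0) = 0.1
not (R ∨ (not R ∧ R)): Gödel ¬ of 0.1 = 0 (operand ≠ 0)
not Q: Gödel ¬ of 0.3 = 0 (operand ≠ 0)
(R ∨ not Q) = max(0.1, 0) = 0.1
not (R ∨ not Q): Gödel ¬ of 0.1 = 0 (operand ≠ 0)
(not (R ∨ (not R ∧ R)) → not (R ∨ not Q)): 0 ≤ 0, so result = 1
not (not (R ∨ (not R ∧ R)) → not (R ∨ not Q)): Gödel ¬ of 1 = 0 (operand ≠ 0)
((not R → ((Q ∧ R) ∨ not (P → (R ∨ Q)))) → not (not (R ∨ (not R ∧ R)) → not (R ∨ not Q))): 1 > 0, so result = 0
((not (not (R ∨ (not R ∧ R)) → not (R ∨ not Q)) → (not R → ((Q ∧ R) ∨ not (P → (R ∨ Q))))) ∨ ((not R → ((Q ∧ R) ∨ not (P → (R ∨ Q)))) → not (not (R ∨ (not R ∧ R)) → not (R ∨ not Q)))) = max(1, 0) = 1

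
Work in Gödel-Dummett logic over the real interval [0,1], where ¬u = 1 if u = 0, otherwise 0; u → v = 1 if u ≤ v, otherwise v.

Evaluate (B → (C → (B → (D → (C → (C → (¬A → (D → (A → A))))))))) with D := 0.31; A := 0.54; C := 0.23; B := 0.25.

¬A: Gödel ¬ of 0.54 = 0 (operand ≠ 0)
(A → A): 0.54 ≤ 0.54, so result = 1
(D → (A → A)): 0.31 ≤ 1, so result = 1
(¬A → (D → (A → A))): 0 ≤ 1, so result = 1
(C → (¬A → (D → (A → A)))): 0.23 ≤ 1, so result = 1
(C → (C → (¬A → (D → (A → A))))): 0.23 ≤ 1, so result = 1
(D → (C → (C → (¬A → (D → (A → A)))))): 0.31 ≤ 1, so result = 1
(B → (D → (C → (C → (¬A → (D → (A → A))))))): 0.25 ≤ 1, so result = 1
(C → (B → (D → (C → (C → (¬A → (D → (A → A)))))))): 0.23 ≤ 1, so result = 1
(B → (C → (B → (D → (C → (C → (¬A → (D → (A → A))))))))): 0.25 ≤ 1, so result = 1

1.00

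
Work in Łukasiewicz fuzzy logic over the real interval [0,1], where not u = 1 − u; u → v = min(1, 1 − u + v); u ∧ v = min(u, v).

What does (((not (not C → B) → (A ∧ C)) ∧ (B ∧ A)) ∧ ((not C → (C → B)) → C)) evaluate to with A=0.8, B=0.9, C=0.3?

not C: Łukasiewicz ¬ gives 1 − 0.3 = 0.7
(not C → B): min(1, 1 − 0.7 + 0.9) = 1
not (not C → B): Łukasiewicz ¬ gives 1 − 1 = 0
(A ∧ C) = min(0.8, 0.3) = 0.3
(not (not C → B) → (A ∧ C)): min(1, 1 − 0 + 0.3) = 1
(B ∧ A) = min(0.9, 0.8) = 0.8
((not (not C → B) → (A ∧ C)) ∧ (B ∧ A)) = min(1, 0.8) = 0.8
not C: Łukasiewicz ¬ gives 1 − 0.3 = 0.7
(C → B): min(1, 1 − 0.3 + 0.9) = 1
(not C → (C → B)): min(1, 1 − 0.7 + 1) = 1
((not C → (C → B)) → C): min(1, 1 − 1 + 0.3) = 0.3
(((not (not C → B) → (A ∧ C)) ∧ (B ∧ A)) ∧ ((not C → (C → B)) → C)) = min(0.8, 0.3) = 0.3

0.30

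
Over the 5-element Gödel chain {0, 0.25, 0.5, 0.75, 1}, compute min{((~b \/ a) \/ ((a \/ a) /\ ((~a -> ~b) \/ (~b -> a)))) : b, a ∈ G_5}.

0.00

The minimum is attained at b = 0.25, a = 0:
  ~b: Gödel ¬ of 0.25 = 0 (operand ≠ 0)
  (~b \/ a) = max(0, 0) = 0
  (a \/ a) = max(0, 0) = 0
  ~a: Gödel ¬ of 0 = 1 (operand is 0)
  ~b: Gödel ¬ of 0.25 = 0 (operand ≠ 0)
  (~a -> ~b): 1 > 0, so result = 0
  ~b: Gödel ¬ of 0.25 = 0 (operand ≠ 0)
  (~b -> a): 0 ≤ 0, so result = 1
  ((~a -> ~b) \/ (~b -> a)) = max(0, 1) = 1
  ((a \/ a) /\ ((~a -> ~b) \/ (~b -> a))) = min(0, 1) = 0
  ((~b \/ a) \/ ((a \/ a) /\ ((~a -> ~b) \/ (~b -> a)))) = max(0, 0) = 0
Checking all 25 assignments confirms none give a value below 0.00.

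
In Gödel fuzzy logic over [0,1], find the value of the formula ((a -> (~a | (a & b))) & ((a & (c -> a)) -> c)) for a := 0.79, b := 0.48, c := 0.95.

~a: Gödel ¬ of 0.79 = 0 (operand ≠ 0)
(a & b) = min(0.79, 0.48) = 0.48
(~a | (a & b)) = max(0, 0.48) = 0.48
(a -> (~a | (a & b))): 0.79 > 0.48, so result = 0.48
(c -> a): 0.95 > 0.79, so result = 0.79
(a & (c -> a)) = min(0.79, 0.79) = 0.79
((a & (c -> a)) -> c): 0.79 ≤ 0.95, so result = 1
((a -> (~a | (a & b))) & ((a & (c -> a)) -> c)) = min(0.48, 1) = 0.48

0.48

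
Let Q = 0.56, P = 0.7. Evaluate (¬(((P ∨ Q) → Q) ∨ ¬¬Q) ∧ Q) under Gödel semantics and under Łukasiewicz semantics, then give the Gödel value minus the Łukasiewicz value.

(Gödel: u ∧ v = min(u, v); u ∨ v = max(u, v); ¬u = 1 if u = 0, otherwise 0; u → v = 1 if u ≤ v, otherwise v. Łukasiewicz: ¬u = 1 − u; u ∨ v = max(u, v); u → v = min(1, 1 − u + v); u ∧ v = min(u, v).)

-0.14

Gödel evaluation:
  (P ∨ Q) = max(0.7, 0.56) = 0.7
  ((P ∨ Q) → Q): 0.7 > 0.56, so result = 0.56
  ¬Q: Gödel ¬ of 0.56 = 0 (operand ≠ 0)
  ¬¬Q: Gödel ¬ of 0 = 1 (operand is 0)
  (((P ∨ Q) → Q) ∨ ¬¬Q) = max(0.56, 1) = 1
  ¬(((P ∨ Q) → Q) ∨ ¬¬Q): Gödel ¬ of 1 = 0 (operand ≠ 0)
  (¬(((P ∨ Q) → Q) ∨ ¬¬Q) ∧ Q) = min(0, 0.56) = 0
  Gödel value = 0
Łukasiewicz evaluation:
  (P ∨ Q) = max(0.7, 0.56) = 0.7
  ((P ∨ Q) → Q): min(1, 1 − 0.7 + 0.56) = 0.86
  ¬Q: Łukasiewicz ¬ gives 1 − 0.56 = 0.44
  ¬¬Q: Łukasiewicz ¬ gives 1 − 0.44 = 0.56
  (((P ∨ Q) → Q) ∨ ¬¬Q) = max(0.86, 0.56) = 0.86
  ¬(((P ∨ Q) → Q) ∨ ¬¬Q): Łukasiewicz ¬ gives 1 − 0.86 = 0.14
  (¬(((P ∨ Q) → Q) ∨ ¬¬Q) ∧ Q) = min(0.14, 0.56) = 0.14
  Łukasiewicz value = 0.14
Difference: 0 − 0.14 = -0.14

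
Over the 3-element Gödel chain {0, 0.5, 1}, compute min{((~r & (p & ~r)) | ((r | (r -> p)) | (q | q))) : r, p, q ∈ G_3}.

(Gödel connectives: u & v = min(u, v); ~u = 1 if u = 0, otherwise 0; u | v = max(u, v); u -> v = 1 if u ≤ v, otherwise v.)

0.50

The minimum is attained at r = 0.5, p = 0, q = 0:
  ~r: Gödel ¬ of 0.5 = 0 (operand ≠ 0)
  ~r: Gödel ¬ of 0.5 = 0 (operand ≠ 0)
  (p & ~r) = min(0, 0) = 0
  (~r & (p & ~r)) = min(0, 0) = 0
  (r -> p): 0.5 > 0, so result = 0
  (r | (r -> p)) = max(0.5, 0) = 0.5
  (q | q) = max(0, 0) = 0
  ((r | (r -> p)) | (q | q)) = max(0.5, 0) = 0.5
  ((~r & (p & ~r)) | ((r | (r -> p)) | (q | q))) = max(0, 0.5) = 0.5
Checking all 27 assignments confirms none give a value below 0.50.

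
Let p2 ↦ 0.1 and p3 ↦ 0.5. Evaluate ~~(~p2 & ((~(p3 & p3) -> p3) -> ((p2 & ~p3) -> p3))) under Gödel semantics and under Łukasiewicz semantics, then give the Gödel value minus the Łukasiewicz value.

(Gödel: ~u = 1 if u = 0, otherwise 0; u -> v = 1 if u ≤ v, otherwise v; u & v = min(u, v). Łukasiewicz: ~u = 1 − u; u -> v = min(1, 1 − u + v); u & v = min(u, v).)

Gödel evaluation:
  ~p2: Gödel ¬ of 0.1 = 0 (operand ≠ 0)
  (p3 & p3) = min(0.5, 0.5) = 0.5
  ~(p3 & p3): Gödel ¬ of 0.5 = 0 (operand ≠ 0)
  (~(p3 & p3) -> p3): 0 ≤ 0.5, so result = 1
  ~p3: Gödel ¬ of 0.5 = 0 (operand ≠ 0)
  (p2 & ~p3) = min(0.1, 0) = 0
  ((p2 & ~p3) -> p3): 0 ≤ 0.5, so result = 1
  ((~(p3 & p3) -> p3) -> ((p2 & ~p3) -> p3)): 1 ≤ 1, so result = 1
  (~p2 & ((~(p3 & p3) -> p3) -> ((p2 & ~p3) -> p3))) = min(0, 1) = 0
  ~(~p2 & ((~(p3 & p3) -> p3) -> ((p2 & ~p3) -> p3))): Gödel ¬ of 0 = 1 (operand is 0)
  ~~(~p2 & ((~(p3 & p3) -> p3) -> ((p2 & ~p3) -> p3))): Gödel ¬ of 1 = 0 (operand ≠ 0)
  Gödel value = 0
Łukasiewicz evaluation:
  ~p2: Łukasiewicz ¬ gives 1 − 0.1 = 0.9
  (p3 & p3) = min(0.5, 0.5) = 0.5
  ~(p3 & p3): Łukasiewicz ¬ gives 1 − 0.5 = 0.5
  (~(p3 & p3) -> p3): min(1, 1 − 0.5 + 0.5) = 1
  ~p3: Łukasiewicz ¬ gives 1 − 0.5 = 0.5
  (p2 & ~p3) = min(0.1, 0.5) = 0.1
  ((p2 & ~p3) -> p3): min(1, 1 − 0.1 + 0.5) = 1
  ((~(p3 & p3) -> p3) -> ((p2 & ~p3) -> p3)): min(1, 1 − 1 + 1) = 1
  (~p2 & ((~(p3 & p3) -> p3) -> ((p2 & ~p3) -> p3))) = min(0.9, 1) = 0.9
  ~(~p2 & ((~(p3 & p3) -> p3) -> ((p2 & ~p3) -> p3))): Łukasiewicz ¬ gives 1 − 0.9 = 0.1
  ~~(~p2 & ((~(p3 & p3) -> p3) -> ((p2 & ~p3) -> p3))): Łukasiewicz ¬ gives 1 − 0.1 = 0.9
  Łukasiewicz value = 0.9
Difference: 0 − 0.9 = -0.90

-0.90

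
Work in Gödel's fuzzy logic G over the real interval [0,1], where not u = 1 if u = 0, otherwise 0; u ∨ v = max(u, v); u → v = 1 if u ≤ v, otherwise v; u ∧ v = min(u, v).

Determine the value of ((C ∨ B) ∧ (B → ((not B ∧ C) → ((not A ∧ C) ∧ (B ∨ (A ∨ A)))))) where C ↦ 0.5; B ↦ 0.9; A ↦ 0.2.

(C ∨ B) = max(0.5, 0.9) = 0.9
not B: Gödel ¬ of 0.9 = 0 (operand ≠ 0)
(not B ∧ C) = min(0, 0.5) = 0
not A: Gödel ¬ of 0.2 = 0 (operand ≠ 0)
(not A ∧ C) = min(0, 0.5) = 0
(A ∨ A) = max(0.2, 0.2) = 0.2
(B ∨ (A ∨ A)) = max(0.9, 0.2) = 0.9
((not A ∧ C) ∧ (B ∨ (A ∨ A))) = min(0, 0.9) = 0
((not B ∧ C) → ((not A ∧ C) ∧ (B ∨ (A ∨ A)))): 0 ≤ 0, so result = 1
(B → ((not B ∧ C) → ((not A ∧ C) ∧ (B ∨ (A ∨ A))))): 0.9 ≤ 1, so result = 1
((C ∨ B) ∧ (B → ((not B ∧ C) → ((not A ∧ C) ∧ (B ∨ (A ∨ A)))))) = min(0.9, 1) = 0.9

0.90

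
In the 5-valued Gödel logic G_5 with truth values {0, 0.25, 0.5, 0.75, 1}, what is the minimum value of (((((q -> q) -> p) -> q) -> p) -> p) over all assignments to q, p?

0.25

The minimum is attained at q = 0, p = 0.25:
  (q -> q): 0 ≤ 0, so result = 1
  ((q -> q) -> p): 1 > 0.25, so result = 0.25
  (((q -> q) -> p) -> q): 0.25 > 0, so result = 0
  ((((q -> q) -> p) -> q) -> p): 0 ≤ 0.25, so result = 1
  (((((q -> q) -> p) -> q) -> p) -> p): 1 > 0.25, so result = 0.25
Checking all 25 assignments confirms none give a value below 0.25.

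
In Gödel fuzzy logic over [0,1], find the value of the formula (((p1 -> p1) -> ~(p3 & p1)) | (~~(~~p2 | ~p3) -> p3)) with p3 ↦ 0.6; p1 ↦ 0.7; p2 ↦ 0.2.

0.60

(p1 -> p1): 0.7 ≤ 0.7, so result = 1
(p3 & p1) = min(0.6, 0.7) = 0.6
~(p3 & p1): Gödel ¬ of 0.6 = 0 (operand ≠ 0)
((p1 -> p1) -> ~(p3 & p1)): 1 > 0, so result = 0
~p2: Gödel ¬ of 0.2 = 0 (operand ≠ 0)
~~p2: Gödel ¬ of 0 = 1 (operand is 0)
~p3: Gödel ¬ of 0.6 = 0 (operand ≠ 0)
(~~p2 | ~p3) = max(1, 0) = 1
~(~~p2 | ~p3): Gödel ¬ of 1 = 0 (operand ≠ 0)
~~(~~p2 | ~p3): Gödel ¬ of 0 = 1 (operand is 0)
(~~(~~p2 | ~p3) -> p3): 1 > 0.6, so result = 0.6
(((p1 -> p1) -> ~(p3 & p1)) | (~~(~~p2 | ~p3) -> p3)) = max(0, 0.6) = 0.6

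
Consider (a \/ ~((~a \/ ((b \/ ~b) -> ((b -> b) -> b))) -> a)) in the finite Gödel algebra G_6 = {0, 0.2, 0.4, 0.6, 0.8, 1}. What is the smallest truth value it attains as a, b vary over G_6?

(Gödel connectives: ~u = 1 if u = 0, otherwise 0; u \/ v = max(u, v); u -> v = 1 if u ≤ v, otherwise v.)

The minimum is attained at a = 0.2, b = 0:
  ~a: Gödel ¬ of 0.2 = 0 (operand ≠ 0)
  ~b: Gödel ¬ of 0 = 1 (operand is 0)
  (b \/ ~b) = max(0, 1) = 1
  (b -> b): 0 ≤ 0, so result = 1
  ((b -> b) -> b): 1 > 0, so result = 0
  ((b \/ ~b) -> ((b -> b) -> b)): 1 > 0, so result = 0
  (~a \/ ((b \/ ~b) -> ((b -> b) -> b))) = max(0, 0) = 0
  ((~a \/ ((b \/ ~b) -> ((b -> b) -> b))) -> a): 0 ≤ 0.2, so result = 1
  ~((~a \/ ((b \/ ~b) -> ((b -> b) -> b))) -> a): Gödel ¬ of 1 = 0 (operand ≠ 0)
  (a \/ ~((~a \/ ((b \/ ~b) -> ((b -> b) -> b))) -> a)) = max(0.2, 0) = 0.2
Checking all 36 assignments confirms none give a value below 0.20.

0.20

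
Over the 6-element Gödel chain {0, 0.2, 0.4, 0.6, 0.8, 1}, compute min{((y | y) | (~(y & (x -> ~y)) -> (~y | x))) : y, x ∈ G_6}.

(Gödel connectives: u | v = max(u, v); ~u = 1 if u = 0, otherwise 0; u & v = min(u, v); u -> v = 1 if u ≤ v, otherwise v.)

The minimum is attained at y = 0.2, x = 0.2:
  (y | y) = max(0.2, 0.2) = 0.2
  ~y: Gödel ¬ of 0.2 = 0 (operand ≠ 0)
  (x -> ~y): 0.2 > 0, so result = 0
  (y & (x -> ~y)) = min(0.2, 0) = 0
  ~(y & (x -> ~y)): Gödel ¬ of 0 = 1 (operand is 0)
  ~y: Gödel ¬ of 0.2 = 0 (operand ≠ 0)
  (~y | x) = max(0, 0.2) = 0.2
  (~(y & (x -> ~y)) -> (~y | x)): 1 > 0.2, so result = 0.2
  ((y | y) | (~(y & (x -> ~y)) -> (~y | x))) = max(0.2, 0.2) = 0.2
Checking all 36 assignments confirms none give a value below 0.20.

0.20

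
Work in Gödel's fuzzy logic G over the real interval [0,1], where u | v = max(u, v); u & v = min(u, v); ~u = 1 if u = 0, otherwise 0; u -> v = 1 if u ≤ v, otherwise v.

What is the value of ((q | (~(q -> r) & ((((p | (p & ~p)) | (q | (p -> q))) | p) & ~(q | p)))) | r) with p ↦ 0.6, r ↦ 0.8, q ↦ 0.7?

(q -> r): 0.7 ≤ 0.8, so result = 1
~(q -> r): Gödel ¬ of 1 = 0 (operand ≠ 0)
~p: Gödel ¬ of 0.6 = 0 (operand ≠ 0)
(p & ~p) = min(0.6, 0) = 0
(p | (p & ~p)) = max(0.6, 0) = 0.6
(p -> q): 0.6 ≤ 0.7, so result = 1
(q | (p -> q)) = max(0.7, 1) = 1
((p | (p & ~p)) | (q | (p -> q))) = max(0.6, 1) = 1
(((p | (p & ~p)) | (q | (p -> q))) | p) = max(1, 0.6) = 1
(q | p) = max(0.7, 0.6) = 0.7
~(q | p): Gödel ¬ of 0.7 = 0 (operand ≠ 0)
((((p | (p & ~p)) | (q | (p -> q))) | p) & ~(q | p)) = min(1, 0) = 0
(~(q -> r) & ((((p | (p & ~p)) | (q | (p -> q))) | p) & ~(q | p))) = min(0, 0) = 0
(q | (~(q -> r) & ((((p | (p & ~p)) | (q | (p -> q))) | p) & ~(q | p)))) = max(0.7, 0) = 0.7
((q | (~(q -> r) & ((((p | (p & ~p)) | (q | (p -> q))) | p) & ~(q | p)))) | r) = max(0.7, 0.8) = 0.8

0.80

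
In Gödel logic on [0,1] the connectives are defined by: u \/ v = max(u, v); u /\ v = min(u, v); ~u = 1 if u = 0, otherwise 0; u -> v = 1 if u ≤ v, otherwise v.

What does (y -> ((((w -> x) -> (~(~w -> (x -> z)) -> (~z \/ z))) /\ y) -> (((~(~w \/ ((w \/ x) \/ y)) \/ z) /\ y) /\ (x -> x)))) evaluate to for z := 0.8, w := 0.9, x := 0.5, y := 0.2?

1.00

(w -> x): 0.9 > 0.5, so result = 0.5
~w: Gödel ¬ of 0.9 = 0 (operand ≠ 0)
(x -> z): 0.5 ≤ 0.8, so result = 1
(~w -> (x -> z)): 0 ≤ 1, so result = 1
~(~w -> (x -> z)): Gödel ¬ of 1 = 0 (operand ≠ 0)
~z: Gödel ¬ of 0.8 = 0 (operand ≠ 0)
(~z \/ z) = max(0, 0.8) = 0.8
(~(~w -> (x -> z)) -> (~z \/ z)): 0 ≤ 0.8, so result = 1
((w -> x) -> (~(~w -> (x -> z)) -> (~z \/ z))): 0.5 ≤ 1, so result = 1
(((w -> x) -> (~(~w -> (x -> z)) -> (~z \/ z))) /\ y) = min(1, 0.2) = 0.2
~w: Gödel ¬ of 0.9 = 0 (operand ≠ 0)
(w \/ x) = max(0.9, 0.5) = 0.9
((w \/ x) \/ y) = max(0.9, 0.2) = 0.9
(~w \/ ((w \/ x) \/ y)) = max(0, 0.9) = 0.9
~(~w \/ ((w \/ x) \/ y)): Gödel ¬ of 0.9 = 0 (operand ≠ 0)
(~(~w \/ ((w \/ x) \/ y)) \/ z) = max(0, 0.8) = 0.8
((~(~w \/ ((w \/ x) \/ y)) \/ z) /\ y) = min(0.8, 0.2) = 0.2
(x -> x): 0.5 ≤ 0.5, so result = 1
(((~(~w \/ ((w \/ x) \/ y)) \/ z) /\ y) /\ (x -> x)) = min(0.2, 1) = 0.2
((((w -> x) -> (~(~w -> (x -> z)) -> (~z \/ z))) /\ y) -> (((~(~w \/ ((w \/ x) \/ y)) \/ z) /\ y) /\ (x -> x))): 0.2 ≤ 0.2, so result = 1
(y -> ((((w -> x) -> (~(~w -> (x -> z)) -> (~z \/ z))) /\ y) -> (((~(~w \/ ((w \/ x) \/ y)) \/ z) /\ y) /\ (x -> x)))): 0.2 ≤ 1, so result = 1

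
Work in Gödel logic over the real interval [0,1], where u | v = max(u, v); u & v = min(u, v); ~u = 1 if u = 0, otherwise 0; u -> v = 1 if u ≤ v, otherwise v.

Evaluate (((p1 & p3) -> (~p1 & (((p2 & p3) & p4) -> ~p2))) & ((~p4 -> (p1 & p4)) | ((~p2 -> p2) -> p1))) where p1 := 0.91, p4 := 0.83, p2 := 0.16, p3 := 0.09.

(p1 & p3) = min(0.91, 0.09) = 0.09
~p1: Gödel ¬ of 0.91 = 0 (operand ≠ 0)
(p2 & p3) = min(0.16, 0.09) = 0.09
((p2 & p3) & p4) = min(0.09, 0.83) = 0.09
~p2: Gödel ¬ of 0.16 = 0 (operand ≠ 0)
(((p2 & p3) & p4) -> ~p2): 0.09 > 0, so result = 0
(~p1 & (((p2 & p3) & p4) -> ~p2)) = min(0, 0) = 0
((p1 & p3) -> (~p1 & (((p2 & p3) & p4) -> ~p2))): 0.09 > 0, so result = 0
~p4: Gödel ¬ of 0.83 = 0 (operand ≠ 0)
(p1 & p4) = min(0.91, 0.83) = 0.83
(~p4 -> (p1 & p4)): 0 ≤ 0.83, so result = 1
~p2: Gödel ¬ of 0.16 = 0 (operand ≠ 0)
(~p2 -> p2): 0 ≤ 0.16, so result = 1
((~p2 -> p2) -> p1): 1 > 0.91, so result = 0.91
((~p4 -> (p1 & p4)) | ((~p2 -> p2) -> p1)) = max(1, 0.91) = 1
(((p1 & p3) -> (~p1 & (((p2 & p3) & p4) -> ~p2))) & ((~p4 -> (p1 & p4)) | ((~p2 -> p2) -> p1))) = min(0, 1) = 0

0.00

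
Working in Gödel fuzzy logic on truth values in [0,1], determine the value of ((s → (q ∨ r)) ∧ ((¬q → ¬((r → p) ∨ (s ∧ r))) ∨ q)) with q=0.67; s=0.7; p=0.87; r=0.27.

0.67

(q ∨ r) = max(0.67, 0.27) = 0.67
(s → (q ∨ r)): 0.7 > 0.67, so result = 0.67
¬q: Gödel ¬ of 0.67 = 0 (operand ≠ 0)
(r → p): 0.27 ≤ 0.87, so result = 1
(s ∧ r) = min(0.7, 0.27) = 0.27
((r → p) ∨ (s ∧ r)) = max(1, 0.27) = 1
¬((r → p) ∨ (s ∧ r)): Gödel ¬ of 1 = 0 (operand ≠ 0)
(¬q → ¬((r → p) ∨ (s ∧ r))): 0 ≤ 0, so result = 1
((¬q → ¬((r → p) ∨ (s ∧ r))) ∨ q) = max(1, 0.67) = 1
((s → (q ∨ r)) ∧ ((¬q → ¬((r → p) ∨ (s ∧ r))) ∨ q)) = min(0.67, 1) = 0.67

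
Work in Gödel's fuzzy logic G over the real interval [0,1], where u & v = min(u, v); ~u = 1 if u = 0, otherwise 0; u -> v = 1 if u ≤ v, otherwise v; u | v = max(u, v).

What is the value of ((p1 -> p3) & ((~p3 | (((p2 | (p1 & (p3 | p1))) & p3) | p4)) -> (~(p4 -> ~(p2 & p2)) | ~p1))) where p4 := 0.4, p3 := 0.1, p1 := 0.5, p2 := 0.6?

(p1 -> p3): 0.5 > 0.1, so result = 0.1
~p3: Gödel ¬ of 0.1 = 0 (operand ≠ 0)
(p3 | p1) = max(0.1, 0.5) = 0.5
(p1 & (p3 | p1)) = min(0.5, 0.5) = 0.5
(p2 | (p1 & (p3 | p1))) = max(0.6, 0.5) = 0.6
((p2 | (p1 & (p3 | p1))) & p3) = min(0.6, 0.1) = 0.1
(((p2 | (p1 & (p3 | p1))) & p3) | p4) = max(0.1, 0.4) = 0.4
(~p3 | (((p2 | (p1 & (p3 | p1))) & p3) | p4)) = max(0, 0.4) = 0.4
(p2 & p2) = min(0.6, 0.6) = 0.6
~(p2 & p2): Gödel ¬ of 0.6 = 0 (operand ≠ 0)
(p4 -> ~(p2 & p2)): 0.4 > 0, so result = 0
~(p4 -> ~(p2 & p2)): Gödel ¬ of 0 = 1 (operand is 0)
~p1: Gödel ¬ of 0.5 = 0 (operand ≠ 0)
(~(p4 -> ~(p2 & p2)) | ~p1) = max(1, 0) = 1
((~p3 | (((p2 | (p1 & (p3 | p1))) & p3) | p4)) -> (~(p4 -> ~(p2 & p2)) | ~p1)): 0.4 ≤ 1, so result = 1
((p1 -> p3) & ((~p3 | (((p2 | (p1 & (p3 | p1))) & p3) | p4)) -> (~(p4 -> ~(p2 & p2)) | ~p1))) = min(0.1, 1) = 0.1

0.10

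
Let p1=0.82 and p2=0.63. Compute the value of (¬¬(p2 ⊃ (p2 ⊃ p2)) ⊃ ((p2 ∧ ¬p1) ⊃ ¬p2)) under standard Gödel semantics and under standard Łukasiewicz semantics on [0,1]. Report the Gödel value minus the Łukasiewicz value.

Gödel evaluation:
  (p2 ⊃ p2): 0.63 ≤ 0.63, so result = 1
  (p2 ⊃ (p2 ⊃ p2)): 0.63 ≤ 1, so result = 1
  ¬(p2 ⊃ (p2 ⊃ p2)): Gödel ¬ of 1 = 0 (operand ≠ 0)
  ¬¬(p2 ⊃ (p2 ⊃ p2)): Gödel ¬ of 0 = 1 (operand is 0)
  ¬p1: Gödel ¬ of 0.82 = 0 (operand ≠ 0)
  (p2 ∧ ¬p1) = min(0.63, 0) = 0
  ¬p2: Gödel ¬ of 0.63 = 0 (operand ≠ 0)
  ((p2 ∧ ¬p1) ⊃ ¬p2): 0 ≤ 0, so result = 1
  (¬¬(p2 ⊃ (p2 ⊃ p2)) ⊃ ((p2 ∧ ¬p1) ⊃ ¬p2)): 1 ≤ 1, so result = 1
  Gödel value = 1
Łukasiewicz evaluation:
  (p2 ⊃ p2): min(1, 1 − 0.63 + 0.63) = 1
  (p2 ⊃ (p2 ⊃ p2)): min(1, 1 − 0.63 + 1) = 1
  ¬(p2 ⊃ (p2 ⊃ p2)): Łukasiewicz ¬ gives 1 − 1 = 0
  ¬¬(p2 ⊃ (p2 ⊃ p2)): Łukasiewicz ¬ gives 1 − 0 = 1
  ¬p1: Łukasiewicz ¬ gives 1 − 0.82 = 0.18
  (p2 ∧ ¬p1) = min(0.63, 0.18) = 0.18
  ¬p2: Łukasiewicz ¬ gives 1 − 0.63 = 0.37
  ((p2 ∧ ¬p1) ⊃ ¬p2): min(1, 1 − 0.18 + 0.37) = 1
  (¬¬(p2 ⊃ (p2 ⊃ p2)) ⊃ ((p2 ∧ ¬p1) ⊃ ¬p2)): min(1, 1 − 1 + 1) = 1
  Łukasiewicz value = 1
Difference: 1 − 1 = 0.00

0.00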